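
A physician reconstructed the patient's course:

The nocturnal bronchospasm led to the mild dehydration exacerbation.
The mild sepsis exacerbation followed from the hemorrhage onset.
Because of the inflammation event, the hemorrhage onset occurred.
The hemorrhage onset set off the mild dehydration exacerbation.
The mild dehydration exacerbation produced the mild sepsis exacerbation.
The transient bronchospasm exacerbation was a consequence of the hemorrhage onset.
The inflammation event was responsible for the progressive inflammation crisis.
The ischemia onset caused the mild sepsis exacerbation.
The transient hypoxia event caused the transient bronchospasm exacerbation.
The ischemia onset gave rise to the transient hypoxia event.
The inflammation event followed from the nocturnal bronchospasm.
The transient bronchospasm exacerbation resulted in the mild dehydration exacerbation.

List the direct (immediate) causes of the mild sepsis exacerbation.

Upstream contributors include the nocturnal bronchospasm, the inflammation event, the transient hypoxia event, the transient bronchospasm exacerbation, but only the hemorrhage onset, the ischemia onset, the mild dehydration exacerbation feed directly into the mild sepsis exacerbation.

the hemorrhage onset, the ischemia onset, the mild dehydration exacerbation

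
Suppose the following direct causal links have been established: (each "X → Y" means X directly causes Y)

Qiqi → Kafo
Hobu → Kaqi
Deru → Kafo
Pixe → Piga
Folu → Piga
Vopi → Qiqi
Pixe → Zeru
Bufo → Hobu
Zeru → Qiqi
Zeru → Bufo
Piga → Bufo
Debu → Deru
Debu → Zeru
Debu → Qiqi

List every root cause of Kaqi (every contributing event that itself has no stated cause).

Debu, Folu, Pixe

Tracing upstream from Kaqi: Kaqi ← Hobu ← Bufo ← Zeru ← Pixe.
A separate upstream branch: Kaqi ← Hobu ← Bufo ← Zeru ← Debu.
A separate upstream branch: Kaqi ← Hobu ← Bufo ← Piga ← Folu.
Each of those chain origins has no stated cause.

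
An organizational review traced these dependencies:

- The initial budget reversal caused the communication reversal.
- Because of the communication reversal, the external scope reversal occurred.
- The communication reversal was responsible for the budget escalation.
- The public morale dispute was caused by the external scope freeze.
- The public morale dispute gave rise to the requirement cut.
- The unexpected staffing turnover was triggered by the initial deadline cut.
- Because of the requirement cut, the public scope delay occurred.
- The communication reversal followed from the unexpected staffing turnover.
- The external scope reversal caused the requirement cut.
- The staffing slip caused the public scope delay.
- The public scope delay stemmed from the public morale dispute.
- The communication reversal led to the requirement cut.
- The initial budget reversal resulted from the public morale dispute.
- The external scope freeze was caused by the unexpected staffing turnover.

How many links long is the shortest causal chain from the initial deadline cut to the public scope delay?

Shortest chain: the initial deadline cut → the unexpected staffing turnover → the external scope freeze → the public morale dispute → the public scope delay.

4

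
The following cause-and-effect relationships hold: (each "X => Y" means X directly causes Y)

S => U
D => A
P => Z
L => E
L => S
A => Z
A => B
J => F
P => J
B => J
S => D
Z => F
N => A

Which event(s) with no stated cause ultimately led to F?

L, N, P

Tracing upstream from F: F ← Z ← A ← N.
A separate upstream branch: F ← Z ← A ← D ← S ← L.
A separate upstream branch: F ← J ← P.
Each of those chain origins has no stated cause.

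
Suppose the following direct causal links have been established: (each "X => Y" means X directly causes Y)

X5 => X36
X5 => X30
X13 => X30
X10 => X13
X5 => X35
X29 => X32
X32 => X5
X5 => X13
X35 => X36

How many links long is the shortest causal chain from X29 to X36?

Shortest chain: X29 → X32 → X5 → X36.

3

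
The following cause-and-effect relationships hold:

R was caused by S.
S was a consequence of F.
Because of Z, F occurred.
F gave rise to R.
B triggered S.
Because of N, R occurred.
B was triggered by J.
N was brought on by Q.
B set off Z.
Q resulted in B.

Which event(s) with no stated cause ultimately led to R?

Tracing upstream from R: R ← N ← Q.
A separate upstream branch: R ← S ← B ← J.
Each of those chain origins has no stated cause.

J, Q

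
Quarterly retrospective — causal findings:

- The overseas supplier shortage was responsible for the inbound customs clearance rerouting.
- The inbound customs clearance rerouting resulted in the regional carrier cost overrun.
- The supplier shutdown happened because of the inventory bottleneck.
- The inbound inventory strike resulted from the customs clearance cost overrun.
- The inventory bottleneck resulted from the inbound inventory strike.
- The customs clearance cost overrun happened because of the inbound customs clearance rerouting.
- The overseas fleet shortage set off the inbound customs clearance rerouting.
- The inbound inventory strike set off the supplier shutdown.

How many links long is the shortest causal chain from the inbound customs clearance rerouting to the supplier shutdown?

Shortest chain: the inbound customs clearance rerouting → the customs clearance cost overrun → the inbound inventory strike → the supplier shutdown.

3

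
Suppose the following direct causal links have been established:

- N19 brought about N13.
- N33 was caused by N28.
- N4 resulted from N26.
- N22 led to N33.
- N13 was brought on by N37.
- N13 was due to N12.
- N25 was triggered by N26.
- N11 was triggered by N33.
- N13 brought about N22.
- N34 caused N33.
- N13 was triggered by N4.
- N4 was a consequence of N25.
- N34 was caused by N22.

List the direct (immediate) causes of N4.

N25, N26

N25, N26 → N4 with nothing further upstream stated.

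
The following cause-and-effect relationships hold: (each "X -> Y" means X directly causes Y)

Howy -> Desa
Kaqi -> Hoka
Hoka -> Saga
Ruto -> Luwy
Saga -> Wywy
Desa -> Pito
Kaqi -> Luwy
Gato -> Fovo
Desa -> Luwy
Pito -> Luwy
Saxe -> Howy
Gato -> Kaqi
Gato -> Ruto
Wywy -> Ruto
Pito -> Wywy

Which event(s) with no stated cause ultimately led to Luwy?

Gato, Saxe

Tracing upstream from Luwy: Luwy ← Kaqi ← Gato.
A separate upstream branch: Luwy ← Desa ← Howy ← Saxe.
Each of those chain origins has no stated cause.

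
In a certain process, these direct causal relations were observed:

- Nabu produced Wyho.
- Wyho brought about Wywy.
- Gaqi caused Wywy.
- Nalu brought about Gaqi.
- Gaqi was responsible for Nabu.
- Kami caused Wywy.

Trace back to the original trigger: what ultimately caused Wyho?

Nalu

Tracing upstream from Wyho: Wyho ← Nabu ← Gaqi ← Nalu.
Nalu has no stated cause, so it is the root.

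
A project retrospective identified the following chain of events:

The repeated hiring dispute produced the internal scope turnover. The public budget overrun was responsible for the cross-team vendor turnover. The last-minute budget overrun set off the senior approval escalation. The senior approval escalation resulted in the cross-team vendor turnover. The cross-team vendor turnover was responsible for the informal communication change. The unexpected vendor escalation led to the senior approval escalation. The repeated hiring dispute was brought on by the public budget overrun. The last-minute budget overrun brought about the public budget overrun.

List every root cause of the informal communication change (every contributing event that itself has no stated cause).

Tracing upstream from the informal communication change: the informal communication change ← the cross-team vendor turnover ← the public budget overrun ← the last-minute budget overrun.
A separate upstream branch: the informal communication change ← the cross-team vendor turnover ← the senior approval escalation ← the unexpected vendor escalation.
Each of those chain origins has no stated cause.

the last-minute budget overrun, the unexpected vendor escalation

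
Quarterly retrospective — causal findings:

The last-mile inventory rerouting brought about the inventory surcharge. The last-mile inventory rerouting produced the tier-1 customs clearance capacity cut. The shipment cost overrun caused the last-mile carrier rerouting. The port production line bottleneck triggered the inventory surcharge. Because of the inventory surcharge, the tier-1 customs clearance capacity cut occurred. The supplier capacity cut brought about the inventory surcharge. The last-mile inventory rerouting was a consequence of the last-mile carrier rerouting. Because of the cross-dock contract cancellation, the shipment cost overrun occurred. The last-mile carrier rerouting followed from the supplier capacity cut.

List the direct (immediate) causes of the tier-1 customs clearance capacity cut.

the inventory surcharge, the last-mile inventory rerouting

Upstream contributors include the cross-dock contract cancellation, the shipment cost overrun, the supplier capacity cut, the last-mile carrier rerouting, the port production line bottleneck, but only the inventory surcharge, the last-mile inventory rerouting feed directly into the tier-1 customs clearance capacity cut.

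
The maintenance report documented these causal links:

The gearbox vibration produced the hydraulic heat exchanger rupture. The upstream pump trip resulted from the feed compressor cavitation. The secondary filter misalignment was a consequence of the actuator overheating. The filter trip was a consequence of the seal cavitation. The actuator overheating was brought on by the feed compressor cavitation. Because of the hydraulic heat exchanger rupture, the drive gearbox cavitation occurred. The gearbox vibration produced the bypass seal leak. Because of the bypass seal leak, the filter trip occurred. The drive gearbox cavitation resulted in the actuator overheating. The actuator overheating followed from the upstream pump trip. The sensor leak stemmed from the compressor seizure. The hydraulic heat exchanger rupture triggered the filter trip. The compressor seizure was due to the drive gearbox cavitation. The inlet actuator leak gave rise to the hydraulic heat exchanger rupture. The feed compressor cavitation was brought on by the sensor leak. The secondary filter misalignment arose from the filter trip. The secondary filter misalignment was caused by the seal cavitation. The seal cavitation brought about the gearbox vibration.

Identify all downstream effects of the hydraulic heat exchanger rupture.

Direct effects: the drive gearbox cavitation, the filter trip.
2 steps out: the compressor seizure, the actuator overheating, the secondary filter misalignment.
3 steps out: the sensor leak.
4 steps out: the feed compressor cavitation.
5 steps out: the upstream pump trip.
Not reachable from it: the seal cavitation, the gearbox vibration, the bypass seal leak, the inlet actuator leak.

the actuator overheating, the compressor seizure, the drive gearbox cavitation, the feed compressor cavitation, the filter trip, the secondary filter misalignment, the sensor leak, the upstream pump trip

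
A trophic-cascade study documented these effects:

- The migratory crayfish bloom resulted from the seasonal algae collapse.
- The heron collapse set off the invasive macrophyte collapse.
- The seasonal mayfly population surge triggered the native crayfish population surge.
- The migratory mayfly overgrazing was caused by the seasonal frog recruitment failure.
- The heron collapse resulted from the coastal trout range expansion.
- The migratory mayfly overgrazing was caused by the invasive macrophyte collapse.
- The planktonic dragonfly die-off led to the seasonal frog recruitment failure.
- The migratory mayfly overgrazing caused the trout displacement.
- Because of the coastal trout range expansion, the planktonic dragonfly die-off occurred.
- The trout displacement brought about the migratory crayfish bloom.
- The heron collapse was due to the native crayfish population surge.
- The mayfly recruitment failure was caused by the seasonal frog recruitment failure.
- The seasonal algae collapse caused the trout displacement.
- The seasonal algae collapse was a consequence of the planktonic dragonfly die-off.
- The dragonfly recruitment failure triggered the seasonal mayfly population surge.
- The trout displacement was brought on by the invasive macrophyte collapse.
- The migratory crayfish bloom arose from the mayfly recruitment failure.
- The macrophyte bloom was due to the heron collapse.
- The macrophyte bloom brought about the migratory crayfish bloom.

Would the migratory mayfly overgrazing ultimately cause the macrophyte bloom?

No

The migratory mayfly overgrazing leads to the trout displacement, the migratory crayfish bloom; the macrophyte bloom is not among them.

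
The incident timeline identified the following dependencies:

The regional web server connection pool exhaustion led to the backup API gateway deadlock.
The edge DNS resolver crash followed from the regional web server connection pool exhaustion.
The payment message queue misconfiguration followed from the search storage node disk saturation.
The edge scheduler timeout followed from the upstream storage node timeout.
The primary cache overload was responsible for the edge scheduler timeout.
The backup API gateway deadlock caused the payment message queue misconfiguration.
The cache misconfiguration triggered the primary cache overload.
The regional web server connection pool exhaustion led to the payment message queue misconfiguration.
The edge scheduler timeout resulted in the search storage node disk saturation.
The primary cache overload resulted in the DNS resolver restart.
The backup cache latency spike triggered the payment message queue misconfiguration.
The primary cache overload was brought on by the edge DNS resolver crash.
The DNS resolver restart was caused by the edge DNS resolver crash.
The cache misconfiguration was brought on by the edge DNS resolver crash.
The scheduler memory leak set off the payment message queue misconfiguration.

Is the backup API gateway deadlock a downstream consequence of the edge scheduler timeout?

The edge scheduler timeout leads to the search storage node disk saturation, the payment message queue misconfiguration; the backup API gateway deadlock is not among them.

No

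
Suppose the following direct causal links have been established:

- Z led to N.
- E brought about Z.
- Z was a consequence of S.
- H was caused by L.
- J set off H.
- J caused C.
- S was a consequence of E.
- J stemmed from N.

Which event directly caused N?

Z

Upstream contributors include E, S, but only Z feeds directly into N.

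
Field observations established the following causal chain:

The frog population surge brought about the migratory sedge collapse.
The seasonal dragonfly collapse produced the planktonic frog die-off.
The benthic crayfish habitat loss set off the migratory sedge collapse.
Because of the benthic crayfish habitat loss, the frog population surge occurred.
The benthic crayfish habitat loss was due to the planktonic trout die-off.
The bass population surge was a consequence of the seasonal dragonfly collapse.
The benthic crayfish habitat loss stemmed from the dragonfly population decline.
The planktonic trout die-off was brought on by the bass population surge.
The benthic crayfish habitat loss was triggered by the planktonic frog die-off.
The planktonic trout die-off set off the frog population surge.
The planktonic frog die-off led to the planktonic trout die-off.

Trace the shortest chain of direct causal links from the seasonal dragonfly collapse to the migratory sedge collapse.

the seasonal dragonfly collapse → the planktonic frog die-off
the planktonic frog die-off → the benthic crayfish habitat loss
the benthic crayfish habitat loss → the migratory sedge collapse
Length: 3 steps.

the seasonal dragonfly collapse → the planktonic frog die-off → the benthic crayfish habitat loss → the migratory sedge collapse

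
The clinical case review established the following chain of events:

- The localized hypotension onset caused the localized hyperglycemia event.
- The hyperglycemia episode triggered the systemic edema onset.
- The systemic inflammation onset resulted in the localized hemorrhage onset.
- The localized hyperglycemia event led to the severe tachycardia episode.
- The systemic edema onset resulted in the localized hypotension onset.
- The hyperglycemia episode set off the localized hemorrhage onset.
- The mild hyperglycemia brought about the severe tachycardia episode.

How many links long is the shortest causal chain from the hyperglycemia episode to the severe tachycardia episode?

4

Shortest chain: the hyperglycemia episode → the systemic edema onset → the localized hypotension onset → the localized hyperglycemia event → the severe tachycardia episode.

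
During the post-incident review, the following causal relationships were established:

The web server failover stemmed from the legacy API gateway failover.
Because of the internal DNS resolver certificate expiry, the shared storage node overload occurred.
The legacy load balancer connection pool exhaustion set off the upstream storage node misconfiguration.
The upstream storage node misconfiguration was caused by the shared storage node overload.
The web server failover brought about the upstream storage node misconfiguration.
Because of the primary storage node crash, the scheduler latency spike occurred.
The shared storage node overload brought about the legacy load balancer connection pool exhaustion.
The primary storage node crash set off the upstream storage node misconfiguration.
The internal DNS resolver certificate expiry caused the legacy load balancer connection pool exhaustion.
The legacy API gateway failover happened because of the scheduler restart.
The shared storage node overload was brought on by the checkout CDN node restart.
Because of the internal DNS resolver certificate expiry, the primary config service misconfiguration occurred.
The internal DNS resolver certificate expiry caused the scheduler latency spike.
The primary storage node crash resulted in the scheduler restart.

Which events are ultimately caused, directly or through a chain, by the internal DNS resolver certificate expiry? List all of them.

Direct effects: the scheduler latency spike, the primary config service misconfiguration, the shared storage node overload, the legacy load balancer connection pool exhaustion.
2 steps out: the upstream storage node misconfiguration.
Not reachable from it: the primary storage node crash, the scheduler restart, the checkout CDN node restart, the legacy API gateway failover, the web server failover.

the legacy load balancer connection pool exhaustion, the primary config service misconfiguration, the scheduler latency spike, the shared storage node overload, the upstream storage node misconfiguration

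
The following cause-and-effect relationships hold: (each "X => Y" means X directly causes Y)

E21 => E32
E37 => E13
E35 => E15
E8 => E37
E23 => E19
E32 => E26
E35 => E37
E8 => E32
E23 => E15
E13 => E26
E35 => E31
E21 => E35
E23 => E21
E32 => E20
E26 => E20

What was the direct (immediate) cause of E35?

Upstream contributors include E23, but only E21 feeds directly into E35.

E21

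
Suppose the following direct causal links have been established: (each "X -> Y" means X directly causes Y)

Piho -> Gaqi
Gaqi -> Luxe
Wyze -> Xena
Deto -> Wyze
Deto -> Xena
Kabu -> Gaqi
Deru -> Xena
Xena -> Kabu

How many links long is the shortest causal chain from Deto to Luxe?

Shortest chain: Deto → Xena → Kabu → Gaqi → Luxe.

4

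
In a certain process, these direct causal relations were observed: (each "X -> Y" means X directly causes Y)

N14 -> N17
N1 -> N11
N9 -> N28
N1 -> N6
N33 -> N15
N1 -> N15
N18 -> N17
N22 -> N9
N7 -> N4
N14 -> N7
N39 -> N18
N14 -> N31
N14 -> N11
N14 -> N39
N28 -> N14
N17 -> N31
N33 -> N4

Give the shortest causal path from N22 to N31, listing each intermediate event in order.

N22 → N9
N9 → N28
N28 → N14
N14 → N31
Length: 4 steps.

N22 → N9 → N28 → N14 → N31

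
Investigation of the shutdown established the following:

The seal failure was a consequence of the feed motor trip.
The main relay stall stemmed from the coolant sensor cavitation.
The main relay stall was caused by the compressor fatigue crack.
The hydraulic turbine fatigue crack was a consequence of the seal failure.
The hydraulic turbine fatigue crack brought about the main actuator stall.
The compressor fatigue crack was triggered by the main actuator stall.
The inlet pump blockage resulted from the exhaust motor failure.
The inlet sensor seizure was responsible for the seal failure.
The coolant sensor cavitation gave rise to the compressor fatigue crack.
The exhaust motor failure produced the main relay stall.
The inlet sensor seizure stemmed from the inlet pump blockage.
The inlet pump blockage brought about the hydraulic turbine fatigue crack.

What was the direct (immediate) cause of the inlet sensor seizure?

Upstream contributors include the exhaust motor failure, but only the inlet pump blockage feeds directly into the inlet sensor seizure.

the inlet pump blockage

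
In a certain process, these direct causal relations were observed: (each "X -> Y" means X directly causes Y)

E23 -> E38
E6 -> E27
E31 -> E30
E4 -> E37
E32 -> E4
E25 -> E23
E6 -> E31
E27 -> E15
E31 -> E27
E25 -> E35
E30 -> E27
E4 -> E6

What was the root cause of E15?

E32

Tracing upstream from E15: E15 ← E27 ← E6 ← E4 ← E32.
E32 has no stated cause, so it is the root.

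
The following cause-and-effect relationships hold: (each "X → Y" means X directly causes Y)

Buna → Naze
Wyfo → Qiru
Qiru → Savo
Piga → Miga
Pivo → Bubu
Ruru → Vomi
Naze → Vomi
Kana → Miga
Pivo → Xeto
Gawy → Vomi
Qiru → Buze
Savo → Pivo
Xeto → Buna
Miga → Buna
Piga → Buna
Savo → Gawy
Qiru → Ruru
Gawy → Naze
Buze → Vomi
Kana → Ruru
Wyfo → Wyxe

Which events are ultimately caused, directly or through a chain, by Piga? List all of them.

Buna, Miga, Naze, Vomi

Direct effects: Miga, Buna.
2 steps out: Naze.
3 steps out: Vomi.
Not reachable from it: Wyfo, Wyxe, Kana, Qiru, Savo, Buze, Pivo, Gawy, Bubu, Xeto, Ruru.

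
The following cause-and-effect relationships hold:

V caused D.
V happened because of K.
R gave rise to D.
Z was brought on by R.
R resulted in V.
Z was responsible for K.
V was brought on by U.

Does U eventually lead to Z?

U leads to V, D; Z is not among them.

No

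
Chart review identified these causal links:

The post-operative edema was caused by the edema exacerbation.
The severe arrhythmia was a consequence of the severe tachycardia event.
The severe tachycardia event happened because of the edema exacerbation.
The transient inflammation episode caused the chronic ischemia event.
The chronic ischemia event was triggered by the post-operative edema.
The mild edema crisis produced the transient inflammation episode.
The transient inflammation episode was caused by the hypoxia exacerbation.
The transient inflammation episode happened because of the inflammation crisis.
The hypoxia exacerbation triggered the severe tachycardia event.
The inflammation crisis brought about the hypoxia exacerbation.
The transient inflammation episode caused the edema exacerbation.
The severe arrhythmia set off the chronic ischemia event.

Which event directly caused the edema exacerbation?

Upstream contributors include the inflammation crisis, the hypoxia exacerbation, the mild edema crisis, but only the transient inflammation episode feeds directly into the edema exacerbation.

the transient inflammation episode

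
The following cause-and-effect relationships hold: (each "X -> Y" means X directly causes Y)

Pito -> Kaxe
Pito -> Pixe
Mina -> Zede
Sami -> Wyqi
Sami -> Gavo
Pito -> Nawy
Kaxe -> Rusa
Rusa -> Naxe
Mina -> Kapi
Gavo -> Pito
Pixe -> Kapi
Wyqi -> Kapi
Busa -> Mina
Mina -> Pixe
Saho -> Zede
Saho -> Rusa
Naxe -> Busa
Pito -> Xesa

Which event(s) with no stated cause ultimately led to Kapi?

Saho, Sami

Tracing upstream from Kapi: Kapi ← Wyqi ← Sami.
A separate upstream branch: Kapi ← Mina ← Busa ← Naxe ← Rusa ← Saho.
Each of those chain origins has no stated cause.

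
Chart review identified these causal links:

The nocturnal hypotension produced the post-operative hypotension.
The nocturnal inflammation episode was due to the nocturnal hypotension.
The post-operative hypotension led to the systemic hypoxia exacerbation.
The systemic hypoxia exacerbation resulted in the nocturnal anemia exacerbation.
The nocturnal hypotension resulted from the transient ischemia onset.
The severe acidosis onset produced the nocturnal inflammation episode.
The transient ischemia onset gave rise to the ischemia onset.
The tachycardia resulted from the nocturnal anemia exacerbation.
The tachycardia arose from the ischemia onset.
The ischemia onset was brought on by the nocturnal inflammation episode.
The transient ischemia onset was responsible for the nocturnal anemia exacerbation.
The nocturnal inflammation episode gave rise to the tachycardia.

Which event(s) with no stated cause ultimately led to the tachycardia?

Tracing upstream from the tachycardia: the tachycardia ← the nocturnal inflammation episode ← the severe acidosis onset.
A separate upstream branch: the tachycardia ← the nocturnal anemia exacerbation ← the transient ischemia onset.
Each of those chain origins has no stated cause.

the severe acidosis onset, the transient ischemia onset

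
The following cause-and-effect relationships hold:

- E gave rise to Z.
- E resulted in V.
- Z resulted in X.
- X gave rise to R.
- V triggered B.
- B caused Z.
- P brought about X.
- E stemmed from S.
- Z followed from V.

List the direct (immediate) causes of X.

Upstream contributors include S, E, V, B, but only P, Z feed directly into X.

P, Z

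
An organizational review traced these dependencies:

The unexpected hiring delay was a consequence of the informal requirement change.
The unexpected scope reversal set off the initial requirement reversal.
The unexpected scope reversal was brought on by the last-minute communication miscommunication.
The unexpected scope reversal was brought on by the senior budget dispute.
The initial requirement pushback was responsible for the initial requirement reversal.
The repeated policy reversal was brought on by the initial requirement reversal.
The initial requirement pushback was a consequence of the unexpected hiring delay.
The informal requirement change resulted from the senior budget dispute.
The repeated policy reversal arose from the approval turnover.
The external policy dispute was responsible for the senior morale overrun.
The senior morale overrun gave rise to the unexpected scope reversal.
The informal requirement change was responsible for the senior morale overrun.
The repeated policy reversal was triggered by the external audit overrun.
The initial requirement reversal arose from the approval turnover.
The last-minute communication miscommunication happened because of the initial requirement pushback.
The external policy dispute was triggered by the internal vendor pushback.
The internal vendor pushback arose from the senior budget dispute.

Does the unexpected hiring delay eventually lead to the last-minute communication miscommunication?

There is a causal chain: the unexpected hiring delay → the initial requirement pushback → the last-minute communication miscommunication.

Yes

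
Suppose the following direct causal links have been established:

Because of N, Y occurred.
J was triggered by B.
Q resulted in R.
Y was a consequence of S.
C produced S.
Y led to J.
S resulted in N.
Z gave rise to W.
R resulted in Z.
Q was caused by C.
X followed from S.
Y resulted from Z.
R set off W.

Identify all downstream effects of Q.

Direct effects: R.
2 steps out: Z, W.
3 steps out: Y.
4 steps out: J.
Not reachable from it: C, S, X, N, B.

J, R, W, Y, Z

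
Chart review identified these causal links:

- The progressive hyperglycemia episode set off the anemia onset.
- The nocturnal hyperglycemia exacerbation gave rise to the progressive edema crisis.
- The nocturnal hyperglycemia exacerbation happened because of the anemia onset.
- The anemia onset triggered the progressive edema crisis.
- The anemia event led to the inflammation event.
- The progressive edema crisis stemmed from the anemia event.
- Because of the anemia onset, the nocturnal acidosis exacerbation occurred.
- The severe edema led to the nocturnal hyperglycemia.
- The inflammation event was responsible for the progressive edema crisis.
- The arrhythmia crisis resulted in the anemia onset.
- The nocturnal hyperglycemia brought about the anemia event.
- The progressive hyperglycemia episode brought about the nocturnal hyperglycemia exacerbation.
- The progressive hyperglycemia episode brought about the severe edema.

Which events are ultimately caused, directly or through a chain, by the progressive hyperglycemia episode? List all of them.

Direct effects: the anemia onset, the severe edema, the nocturnal hyperglycemia exacerbation.
2 steps out: the nocturnal acidosis exacerbation, the nocturnal hyperglycemia, the progressive edema crisis.
3 steps out: the anemia event.
4 steps out: the inflammation event.
Not reachable from it: the arrhythmia crisis.

the anemia event, the anemia onset, the inflammation event, the nocturnal acidosis exacerbation, the nocturnal hyperglycemia, the nocturnal hyperglycemia exacerbation, the progressive edema crisis, the severe edema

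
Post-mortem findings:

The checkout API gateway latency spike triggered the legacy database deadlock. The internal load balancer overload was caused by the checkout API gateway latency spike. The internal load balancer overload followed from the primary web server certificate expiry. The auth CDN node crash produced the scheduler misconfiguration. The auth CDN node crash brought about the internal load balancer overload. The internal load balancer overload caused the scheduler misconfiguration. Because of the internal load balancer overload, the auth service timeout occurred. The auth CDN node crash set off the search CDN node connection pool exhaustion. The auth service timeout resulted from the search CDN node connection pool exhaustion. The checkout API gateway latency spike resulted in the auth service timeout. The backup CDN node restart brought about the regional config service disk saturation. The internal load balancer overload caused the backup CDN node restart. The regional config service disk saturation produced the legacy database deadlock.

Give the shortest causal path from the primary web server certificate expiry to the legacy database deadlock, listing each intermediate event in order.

the primary web server certificate expiry → the internal load balancer overload → the backup CDN node restart → the regional config service disk saturation → the legacy database deadlock

the primary web server certificate expiry → the internal load balancer overload
the internal load balancer overload → the backup CDN node restart
the backup CDN node restart → the regional config service disk saturation
the regional config service disk saturation → the legacy database deadlock
Length: 4 steps.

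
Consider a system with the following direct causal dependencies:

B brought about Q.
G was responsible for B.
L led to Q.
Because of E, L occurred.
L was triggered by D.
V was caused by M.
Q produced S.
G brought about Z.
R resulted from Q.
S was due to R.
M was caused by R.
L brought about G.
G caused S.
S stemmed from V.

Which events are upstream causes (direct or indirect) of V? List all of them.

B, D, E, G, L, M, Q, R

Immediate cause of V: M.
Further upstream: D, L, G, B, Q, R, E.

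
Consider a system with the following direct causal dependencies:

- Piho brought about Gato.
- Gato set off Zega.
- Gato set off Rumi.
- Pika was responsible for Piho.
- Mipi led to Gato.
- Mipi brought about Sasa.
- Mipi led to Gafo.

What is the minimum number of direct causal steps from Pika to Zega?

Shortest chain: Pika → Piho → Gato → Zega.

3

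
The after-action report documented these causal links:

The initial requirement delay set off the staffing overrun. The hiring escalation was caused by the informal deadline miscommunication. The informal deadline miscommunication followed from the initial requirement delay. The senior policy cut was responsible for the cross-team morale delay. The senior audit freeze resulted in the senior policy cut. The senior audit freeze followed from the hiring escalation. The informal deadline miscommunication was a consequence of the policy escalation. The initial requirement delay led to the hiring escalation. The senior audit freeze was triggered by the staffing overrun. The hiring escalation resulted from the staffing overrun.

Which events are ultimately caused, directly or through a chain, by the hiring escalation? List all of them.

the cross-team morale delay, the senior audit freeze, the senior policy cut

Direct effects: the senior audit freeze.
2 steps out: the senior policy cut.
3 steps out: the cross-team morale delay.
Not reachable from it: the initial requirement delay, the staffing overrun, the informal deadline miscommunication, the policy escalation.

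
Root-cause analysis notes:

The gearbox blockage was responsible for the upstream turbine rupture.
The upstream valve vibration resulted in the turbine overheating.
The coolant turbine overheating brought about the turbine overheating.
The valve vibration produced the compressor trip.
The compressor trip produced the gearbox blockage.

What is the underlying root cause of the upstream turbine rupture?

Tracing upstream from the upstream turbine rupture: the upstream turbine rupture ← the gearbox blockage ← the compressor trip ← the valve vibration.
The valve vibration has no stated cause, so it is the root.

the valve vibration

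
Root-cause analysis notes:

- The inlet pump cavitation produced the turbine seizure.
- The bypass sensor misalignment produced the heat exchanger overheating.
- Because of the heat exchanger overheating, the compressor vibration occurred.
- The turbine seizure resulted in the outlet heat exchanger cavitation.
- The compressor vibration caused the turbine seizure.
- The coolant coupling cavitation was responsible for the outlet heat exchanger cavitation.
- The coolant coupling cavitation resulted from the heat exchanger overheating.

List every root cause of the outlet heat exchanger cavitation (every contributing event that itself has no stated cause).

the bypass sensor misalignment, the inlet pump cavitation

Tracing upstream from the outlet heat exchanger cavitation: the outlet heat exchanger cavitation ← the coolant coupling cavitation ← the heat exchanger overheating ← the bypass sensor misalignment.
A separate upstream branch: the outlet heat exchanger cavitation ← the turbine seizure ← the inlet pump cavitation.
Each of those chain origins has no stated cause.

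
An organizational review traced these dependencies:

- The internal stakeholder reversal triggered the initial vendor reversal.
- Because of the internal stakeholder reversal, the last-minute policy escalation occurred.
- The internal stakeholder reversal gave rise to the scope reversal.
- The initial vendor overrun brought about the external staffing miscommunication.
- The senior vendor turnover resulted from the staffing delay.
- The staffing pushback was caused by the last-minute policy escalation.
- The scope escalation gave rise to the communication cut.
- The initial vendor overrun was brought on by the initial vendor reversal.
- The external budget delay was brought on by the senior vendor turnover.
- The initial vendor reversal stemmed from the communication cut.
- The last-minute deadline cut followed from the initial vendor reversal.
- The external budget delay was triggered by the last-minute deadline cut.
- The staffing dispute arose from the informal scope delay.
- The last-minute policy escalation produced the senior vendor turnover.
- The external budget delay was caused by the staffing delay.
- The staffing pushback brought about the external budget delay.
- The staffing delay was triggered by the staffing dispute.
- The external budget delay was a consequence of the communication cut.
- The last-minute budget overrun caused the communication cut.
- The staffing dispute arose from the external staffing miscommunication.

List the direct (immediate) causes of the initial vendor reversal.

Upstream contributors include the last-minute budget overrun, the scope escalation, but only the communication cut, the internal stakeholder reversal feed directly into the initial vendor reversal.

the communication cut, the internal stakeholder reversal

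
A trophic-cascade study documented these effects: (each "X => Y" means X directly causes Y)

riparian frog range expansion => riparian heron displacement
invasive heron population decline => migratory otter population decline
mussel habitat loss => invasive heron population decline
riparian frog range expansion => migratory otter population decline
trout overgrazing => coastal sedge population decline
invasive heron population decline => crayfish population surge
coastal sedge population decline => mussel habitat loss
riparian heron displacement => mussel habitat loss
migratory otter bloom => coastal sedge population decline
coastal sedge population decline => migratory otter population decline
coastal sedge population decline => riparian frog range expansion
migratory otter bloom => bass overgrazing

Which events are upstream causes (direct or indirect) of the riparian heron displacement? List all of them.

Immediate cause of the riparian heron displacement: the riparian frog range expansion.
Further upstream: the migratory otter bloom, the coastal sedge population decline, the trout overgrazing.

the coastal sedge population decline, the migratory otter bloom, the riparian frog range expansion, the trout overgrazing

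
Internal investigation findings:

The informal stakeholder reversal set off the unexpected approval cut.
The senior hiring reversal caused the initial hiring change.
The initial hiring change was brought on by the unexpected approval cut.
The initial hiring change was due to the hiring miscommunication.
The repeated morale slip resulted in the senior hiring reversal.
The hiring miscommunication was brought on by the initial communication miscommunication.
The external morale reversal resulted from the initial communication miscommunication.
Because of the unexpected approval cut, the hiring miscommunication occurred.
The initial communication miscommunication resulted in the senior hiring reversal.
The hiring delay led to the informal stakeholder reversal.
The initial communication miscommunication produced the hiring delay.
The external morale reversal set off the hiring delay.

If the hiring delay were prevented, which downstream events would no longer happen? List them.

Downstream of the hiring delay: the informal stakeholder reversal, the unexpected approval cut, the hiring miscommunication, the initial hiring change.
Of those, still caused via another path: the hiring miscommunication, the initial hiring change.
The remainder have no surviving cause.

the informal stakeholder reversal, the unexpected approval cut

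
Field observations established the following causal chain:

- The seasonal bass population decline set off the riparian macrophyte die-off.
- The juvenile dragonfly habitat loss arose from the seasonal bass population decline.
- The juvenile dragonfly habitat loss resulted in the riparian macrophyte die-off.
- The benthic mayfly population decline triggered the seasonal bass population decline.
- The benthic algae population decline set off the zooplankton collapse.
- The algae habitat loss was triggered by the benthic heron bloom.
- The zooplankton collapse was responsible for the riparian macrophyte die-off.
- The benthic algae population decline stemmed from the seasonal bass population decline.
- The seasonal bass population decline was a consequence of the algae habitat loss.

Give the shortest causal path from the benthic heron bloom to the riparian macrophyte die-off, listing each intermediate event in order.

the benthic heron bloom → the algae habitat loss → the seasonal bass population decline → the riparian macrophyte die-off

the benthic heron bloom → the algae habitat loss
the algae habitat loss → the seasonal bass population decline
the seasonal bass population decline → the riparian macrophyte die-off
Length: 3 steps.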